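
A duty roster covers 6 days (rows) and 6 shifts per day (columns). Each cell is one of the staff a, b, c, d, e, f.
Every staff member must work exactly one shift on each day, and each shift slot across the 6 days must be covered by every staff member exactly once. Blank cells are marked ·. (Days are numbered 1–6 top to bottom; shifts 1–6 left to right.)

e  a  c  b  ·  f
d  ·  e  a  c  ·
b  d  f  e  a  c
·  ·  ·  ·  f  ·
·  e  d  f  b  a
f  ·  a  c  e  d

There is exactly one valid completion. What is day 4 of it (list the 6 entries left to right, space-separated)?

Day 4, shift 3: day 4 has {f} and shift 3 has {a, c, d, e, f}, leaving only b.
Day 4, shift 2: day 4 has {b, f} and shift 2 has {a, d, e}, leaving only c.
Day 4, shift 1: day 4 has {b, c, f} and shift 1 has {b, d, e, f}, leaving only a.
Day 4, shift 4: day 4 has {a, b, c, f} and shift 4 has {a, b, c, e, f}, leaving only d.
Day 4, shift 6: day 4 has {a, b, c, d, f} and shift 6 has {a, c, d, f}, leaving only e.
So day 4 reads: a c b d f e.

a c b d f e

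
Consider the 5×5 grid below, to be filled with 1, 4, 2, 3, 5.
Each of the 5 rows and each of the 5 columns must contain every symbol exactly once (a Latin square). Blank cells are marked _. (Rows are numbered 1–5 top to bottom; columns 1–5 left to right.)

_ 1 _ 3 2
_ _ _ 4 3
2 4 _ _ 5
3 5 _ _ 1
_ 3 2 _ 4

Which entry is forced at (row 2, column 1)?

Row 2, column 2: row 2 has {4, 3} and column 2 has {1, 4, 3, 5}, leaving only 2.
Row 3, column 4: row 3 has {4, 2, 5} and column 4 has {4, 3}, leaving only 1.
Row 3, column 3: row 3 has {1, 4, 2, 5} and column 3 has {2}, leaving only 3.
Row 4, column 3: row 4 has {1, 3, 5} and column 3 has {2, 3}, leaving only 4.
Row 1, column 3: row 1 has {1, 2, 3} and column 3 has {4, 2, 3}, leaving only 5.
Row 1, column 1: row 1 has {1, 2, 3, 5} and column 1 has {2, 3}, leaving only 4.
Row 2, column 3: row 2 has {4, 2, 3} and column 3 has {4, 2, 3, 5}, leaving only 1.
Row 2 already has {1, 4, 2, 3} and column 1 already has {4, 2, 3}, so row 2, column 1 must be 5.

5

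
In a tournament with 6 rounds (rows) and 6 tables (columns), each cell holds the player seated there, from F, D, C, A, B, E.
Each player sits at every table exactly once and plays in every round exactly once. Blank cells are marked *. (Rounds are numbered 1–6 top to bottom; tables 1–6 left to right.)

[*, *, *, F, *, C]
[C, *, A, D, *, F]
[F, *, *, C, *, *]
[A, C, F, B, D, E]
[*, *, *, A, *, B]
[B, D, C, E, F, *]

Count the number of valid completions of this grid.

6

Round 1, table 1: eliminating its round and table leaves {D, E}.
Round 1, table 2: eliminating its round and table leaves {A, B, E}.
Round 1, table 3: eliminating its round and table leaves {D, B, E}.
Round 1, table 5: eliminating its round and table leaves {A, B, E}.
Round 2, table 2: eliminating its round and table leaves {B, E}.
Round 2, table 5: eliminating its round and table leaves {B, E}.
Round 3, table 2: eliminating its round and table leaves {A, B, E}.
Round 3, table 3: eliminating its round and table leaves {D, B, E}.
Round 3, table 5: eliminating its round and table leaves {A, B, E}.
Round 3, table 6: eliminating its round and table leaves {D, A}.
Round 5, table 1: eliminating its round and table leaves {D, E}.
Round 5, table 2: eliminating its round and table leaves {F, E}.
Round 5, table 3: eliminating its round and table leaves {D, E}.
Round 5, table 5: eliminating its round and table leaves {C, E}.
Round 6, table 6: eliminating its round and table leaves {A}.
Enumerating the assignments across these blanks that avoid any round or table repeat gives 6 completions.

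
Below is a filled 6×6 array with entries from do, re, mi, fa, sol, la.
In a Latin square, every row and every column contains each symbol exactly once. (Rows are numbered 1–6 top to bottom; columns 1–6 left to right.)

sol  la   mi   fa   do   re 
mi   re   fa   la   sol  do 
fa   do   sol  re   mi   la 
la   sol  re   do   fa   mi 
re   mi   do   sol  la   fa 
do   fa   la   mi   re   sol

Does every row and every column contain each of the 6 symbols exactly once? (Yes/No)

Each row is a permutation of the 6 symbols, and so is each column.

Yes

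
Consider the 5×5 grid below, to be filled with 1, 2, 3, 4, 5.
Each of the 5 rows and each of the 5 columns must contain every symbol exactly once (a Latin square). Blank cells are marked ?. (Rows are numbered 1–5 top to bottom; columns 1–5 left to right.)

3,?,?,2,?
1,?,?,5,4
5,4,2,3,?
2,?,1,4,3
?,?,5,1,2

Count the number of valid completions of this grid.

1

Row 1, column 2: eliminating its row and column leaves {1, 5}.
Row 1, column 3: eliminating its row and column leaves {4}.
Row 1, column 5: eliminating its row and column leaves {1, 5}.
Row 2, column 2: eliminating its row and column leaves {2, 3}.
Row 2, column 3: eliminating its row and column leaves {3}.
Row 3, column 5: eliminating its row and column leaves {1}.
Row 4, column 2: eliminating its row and column leaves {5}.
Row 5, column 1: eliminating its row and column leaves {4}.
Row 5, column 2: eliminating its row and column leaves {3}.
Only one assignment across all blanks avoids any row or column repeat, giving 1 completion.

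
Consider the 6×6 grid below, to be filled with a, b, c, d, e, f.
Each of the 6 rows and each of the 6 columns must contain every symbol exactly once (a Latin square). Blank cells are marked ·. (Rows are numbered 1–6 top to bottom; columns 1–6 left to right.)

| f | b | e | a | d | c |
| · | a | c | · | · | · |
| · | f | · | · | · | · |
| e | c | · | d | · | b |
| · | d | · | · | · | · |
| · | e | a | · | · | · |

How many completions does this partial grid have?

20

Row 2, column 1: eliminating its row and column leaves {b, d}.
Row 2, column 4: eliminating its row and column leaves {b, e, f}.
Row 2, column 5: eliminating its row and column leaves {b, e, f}.
Row 2, column 6: eliminating its row and column leaves {d, e, f}.
Row 3, column 1: eliminating its row and column leaves {a, b, c, d}.
Row 3, column 3: eliminating its row and column leaves {b, d}.
Row 3, column 4: eliminating its row and column leaves {b, c, e}.
Row 3, column 5: eliminating its row and column leaves {a, b, c, e}.
Row 3, column 6: eliminating its row and column leaves {a, d, e}.
Row 4, column 3: eliminating its row and column leaves {f}.
Row 4, column 5: eliminating its row and column leaves {a, f}.
Row 5, column 1: eliminating its row and column leaves {a, b, c}.
Row 5, column 3: eliminating its row and column leaves {b, f}.
Row 5, column 4: eliminating its row and column leaves {b, c, e, f}.
Row 5, column 5: eliminating its row and column leaves {a, b, c, e, f}.
Row 5, column 6: eliminating its row and column leaves {a, e, f}.
Row 6, column 1: eliminating its row and column leaves {b, c, d}.
Row 6, column 4: eliminating its row and column leaves {b, c, f}.
Row 6, column 5: eliminating its row and column leaves {b, c, f}.
Row 6, column 6: eliminating its row and column leaves {d, f}.
Enumerating the assignments across these blanks that avoid any row or column repeat gives 20 completions.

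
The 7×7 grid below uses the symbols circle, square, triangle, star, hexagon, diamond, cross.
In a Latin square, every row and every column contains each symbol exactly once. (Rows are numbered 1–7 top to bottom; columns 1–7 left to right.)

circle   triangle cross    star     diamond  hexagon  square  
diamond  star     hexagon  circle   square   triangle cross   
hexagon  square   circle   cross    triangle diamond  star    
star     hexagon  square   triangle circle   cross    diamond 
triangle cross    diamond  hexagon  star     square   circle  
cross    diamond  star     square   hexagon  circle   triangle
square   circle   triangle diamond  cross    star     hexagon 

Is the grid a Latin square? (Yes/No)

Yes

Each row is a permutation of the 7 symbols, and so is each column.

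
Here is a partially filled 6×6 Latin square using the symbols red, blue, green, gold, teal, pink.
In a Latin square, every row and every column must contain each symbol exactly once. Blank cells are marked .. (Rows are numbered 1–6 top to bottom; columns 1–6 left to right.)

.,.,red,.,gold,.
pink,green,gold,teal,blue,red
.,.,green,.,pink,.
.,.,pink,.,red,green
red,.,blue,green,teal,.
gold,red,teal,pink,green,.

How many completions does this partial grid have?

Row 1, column 1: eliminating its row and column leaves {blue, green, teal}.
Row 1, column 2: eliminating its row and column leaves {blue, teal, pink}.
Row 1, column 4: eliminating its row and column leaves {blue}.
Row 1, column 6: eliminating its row and column leaves {blue, teal, pink}.
Row 3, column 1: eliminating its row and column leaves {blue, teal}.
Row 3, column 2: eliminating its row and column leaves {blue, gold, teal}.
Row 3, column 4: eliminating its row and column leaves {red, blue, gold}.
Row 3, column 6: eliminating its row and column leaves {blue, gold, teal}.
Row 4, column 1: eliminating its row and column leaves {blue, teal}.
Row 4, column 2: eliminating its row and column leaves {blue, gold, teal}.
Row 4, column 4: eliminating its row and column leaves {blue, gold}.
Row 5, column 2: eliminating its row and column leaves {gold, pink}.
Row 5, column 6: eliminating its row and column leaves {gold, pink}.
Row 6, column 6: eliminating its row and column leaves {blue}.
Enumerating the assignments across these blanks that avoid any row or column repeat gives 3 completions.

3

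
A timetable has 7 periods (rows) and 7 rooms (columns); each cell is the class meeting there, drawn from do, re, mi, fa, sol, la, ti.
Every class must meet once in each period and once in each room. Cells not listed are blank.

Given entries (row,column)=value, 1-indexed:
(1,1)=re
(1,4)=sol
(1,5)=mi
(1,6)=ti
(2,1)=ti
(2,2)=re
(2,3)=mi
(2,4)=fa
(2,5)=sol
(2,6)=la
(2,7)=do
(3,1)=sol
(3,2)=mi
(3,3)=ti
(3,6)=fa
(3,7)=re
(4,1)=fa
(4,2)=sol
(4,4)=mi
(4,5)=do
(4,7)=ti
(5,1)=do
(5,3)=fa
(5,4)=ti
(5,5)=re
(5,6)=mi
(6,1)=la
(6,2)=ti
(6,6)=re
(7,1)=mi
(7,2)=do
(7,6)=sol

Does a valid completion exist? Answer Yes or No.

No

Period 4, room 6: period 4 together with room 6 already contain {do, re, mi, fa, sol, la, ti} — every symbol — so nothing can go there. The grid has no valid completion.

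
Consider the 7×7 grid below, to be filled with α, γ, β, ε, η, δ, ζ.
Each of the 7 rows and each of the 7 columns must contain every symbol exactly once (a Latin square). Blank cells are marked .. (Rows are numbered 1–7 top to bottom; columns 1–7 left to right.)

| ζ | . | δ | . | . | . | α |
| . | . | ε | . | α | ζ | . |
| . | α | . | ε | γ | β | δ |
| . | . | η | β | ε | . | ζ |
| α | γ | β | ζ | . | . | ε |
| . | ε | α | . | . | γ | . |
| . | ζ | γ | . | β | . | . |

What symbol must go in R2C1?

β

Row 1, column 5: row 1 has {α, δ, ζ} and column 5 has {α, γ, β, ε}, leaving only η.
Row 1, column 2: row 1 has {α, η, δ, ζ} and column 2 has {α, γ, ε, ζ}, leaving only β.
Row 1, column 4: row 1 has {α, β, η, δ, ζ} and column 4 has {β, ε, ζ}, leaving only γ.
Row 1, column 6: row 1 has {α, γ, β, η, δ, ζ} and column 6 has {γ, β, ζ}, leaving only ε.
Row 3, column 1: row 3 has {α, γ, β, ε, δ} and column 1 has {α, ζ}, leaving only η.
Row 3, column 3: row 3 has {α, γ, β, ε, η, δ} and column 3 has {α, γ, β, ε, η, δ}, leaving only ζ.
Row 4, column 2: row 4 has {β, ε, η, ζ} and column 2 has {α, γ, β, ε, ζ}, leaving only δ.
Row 2, column 2: row 2 has {α, ε, ζ} and column 2 has {α, γ, β, ε, δ, ζ}, leaving only η.
Row 2, column 4: row 2 has {α, ε, η, ζ} and column 4 has {γ, β, ε, ζ}, leaving only δ.
Row 4, column 1: row 4 has {β, ε, η, δ, ζ} and column 1 has {α, η, ζ}, leaving only γ.
Row 2 already has {α, ε, η, δ, ζ} and column 1 already has {α, γ, η, ζ}, so row 2, column 1 must be β.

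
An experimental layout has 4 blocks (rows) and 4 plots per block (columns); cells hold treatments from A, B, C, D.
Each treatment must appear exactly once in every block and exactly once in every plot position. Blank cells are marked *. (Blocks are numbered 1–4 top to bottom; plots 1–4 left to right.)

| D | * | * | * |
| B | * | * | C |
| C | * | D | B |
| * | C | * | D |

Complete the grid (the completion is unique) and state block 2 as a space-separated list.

Block 2, plot 3: block 2 has {B, C} and plot 3 has {D}, leaving only A.
Block 2, plot 2: block 2 has {A, B, C} and plot 2 has {C}, leaving only D.
So block 2 reads: B D A C.

B D A C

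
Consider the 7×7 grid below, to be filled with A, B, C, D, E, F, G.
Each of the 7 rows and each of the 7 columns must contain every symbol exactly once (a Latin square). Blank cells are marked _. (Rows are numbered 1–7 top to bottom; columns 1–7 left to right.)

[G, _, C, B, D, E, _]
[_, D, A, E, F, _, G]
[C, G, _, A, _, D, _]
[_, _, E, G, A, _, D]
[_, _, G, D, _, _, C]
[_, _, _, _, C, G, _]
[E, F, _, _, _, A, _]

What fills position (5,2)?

Row 1, column 2: row 1 has {B, C, D, E, G} and column 2 has {D, F, G}, leaving only A.
Row 1, column 7: row 1 has {A, B, C, D, E, G} and column 7 has {C, D, G}, leaving only F.
Row 2, column 1: row 2 has {A, D, E, F, G} and column 1 has {C, E, G}, leaving only B.
Row 2, column 6: row 2 has {A, B, D, E, F, G} and column 6 has {A, D, E, G}, leaving only C.
Row 4, column 1: row 4 has {A, D, E, G} and column 1 has {B, C, E, G}, leaving only F.
Row 4, column 6: row 4 has {A, D, E, F, G} and column 6 has {A, C, D, E, G}, leaving only B.
Row 4, column 2: row 4 has {A, B, D, E, F, G} and column 2 has {A, D, F, G}, leaving only C.
Row 5, column 1: row 5 has {C, D, G} and column 1 has {B, C, E, F, G}, leaving only A.
Row 5, column 6: row 5 has {A, C, D, G} and column 6 has {A, B, C, D, E, G}, leaving only F.
Row 6, column 1: row 6 has {C, G} and column 1 has {A, B, C, E, F, G}, leaving only D.
Row 6, column 4: row 6 has {C, D, G} and column 4 has {A, B, D, E, G}, leaving only F.
Row 6, column 3: row 6 has {C, D, F, G} and column 3 has {A, C, E, G}, leaving only B.
Row 3, column 3: row 3 has {A, C, D, G} and column 3 has {A, B, C, E, G}, leaving only F.
Row 6, column 2: row 6 has {B, C, D, F, G} and column 2 has {A, C, D, F, G}, leaving only E.
Row 5 already has {A, C, D, F, G} and column 2 already has {A, C, D, E, F, G}, so row 5, column 2 must be B.

B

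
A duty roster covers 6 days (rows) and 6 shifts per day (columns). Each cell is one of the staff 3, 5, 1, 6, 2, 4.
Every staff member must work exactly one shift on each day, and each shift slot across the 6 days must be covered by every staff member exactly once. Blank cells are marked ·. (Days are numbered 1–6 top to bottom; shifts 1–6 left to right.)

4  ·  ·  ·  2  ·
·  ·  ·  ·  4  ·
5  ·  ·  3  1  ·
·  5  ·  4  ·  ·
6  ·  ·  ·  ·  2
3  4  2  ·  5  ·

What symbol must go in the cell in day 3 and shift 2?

Day 5, shift 5: day 5 has {6, 2} and shift 5 has {5, 1, 2, 4}, leaving only 3.
Day 4, shift 5: day 4 has {5, 4} and shift 5 has {3, 5, 1, 2, 4}, leaving only 6.
Day 5, shift 2: day 5 has {3, 6, 2} and shift 2 has {5, 4}, leaving only 1.
Day 5, shift 4: day 5 has {3, 1, 6, 2} and shift 4 has {3, 4}, leaving only 5.
Day 5, shift 3: day 5 has {3, 5, 1, 6, 2} and shift 3 has {2}, leaving only 4.
Day 3, shift 3: day 3 has {3, 5, 1} and shift 3 has {2, 4}, leaving only 6.
Day 3 already has {3, 5, 1, 6} and shift 2 already has {5, 1, 4}, so day 3, shift 2 must be 2.

2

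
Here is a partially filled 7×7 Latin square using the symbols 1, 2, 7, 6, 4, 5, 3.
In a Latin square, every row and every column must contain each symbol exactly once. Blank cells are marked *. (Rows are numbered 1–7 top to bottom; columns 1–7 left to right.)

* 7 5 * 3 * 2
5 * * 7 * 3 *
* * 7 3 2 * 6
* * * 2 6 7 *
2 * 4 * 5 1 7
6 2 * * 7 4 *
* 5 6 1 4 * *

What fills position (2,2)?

6

Row 1, column 6: row 1 has {2, 7, 5, 3} and column 6 has {1, 7, 4, 3}, leaving only 6.
Row 1, column 4: row 1 has {2, 7, 6, 5, 3} and column 4 has {1, 2, 7, 3}, leaving only 4.
Row 1, column 1: row 1 has {2, 7, 6, 4, 5, 3} and column 1 has {2, 6, 5}, leaving only 1.
Row 2, column 5: row 2 has {7, 5, 3} and column 5 has {2, 7, 6, 4, 5, 3}, leaving only 1.
Row 2, column 3: row 2 has {1, 7, 5, 3} and column 3 has {7, 6, 4, 5}, leaving only 2.
Row 2, column 7: row 2 has {1, 2, 7, 5, 3} and column 7 has {2, 7, 6}, leaving only 4.
Row 2 already has {1, 2, 7, 4, 5, 3} and column 2 already has {2, 7, 5}, so row 2, column 2 must be 6.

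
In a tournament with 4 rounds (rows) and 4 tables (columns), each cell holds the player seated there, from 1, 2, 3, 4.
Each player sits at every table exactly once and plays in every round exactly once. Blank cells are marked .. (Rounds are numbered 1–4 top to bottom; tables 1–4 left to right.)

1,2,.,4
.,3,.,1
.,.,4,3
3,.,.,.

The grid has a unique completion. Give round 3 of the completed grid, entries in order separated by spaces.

2 1 4 3

Round 3, table 1: round 3 has {3, 4} and table 1 has {1, 3}, leaving only 2.
Round 3, table 2: round 3 has {2, 3, 4} and table 2 has {2, 3}, leaving only 1.
So round 3 reads: 2 1 4 3.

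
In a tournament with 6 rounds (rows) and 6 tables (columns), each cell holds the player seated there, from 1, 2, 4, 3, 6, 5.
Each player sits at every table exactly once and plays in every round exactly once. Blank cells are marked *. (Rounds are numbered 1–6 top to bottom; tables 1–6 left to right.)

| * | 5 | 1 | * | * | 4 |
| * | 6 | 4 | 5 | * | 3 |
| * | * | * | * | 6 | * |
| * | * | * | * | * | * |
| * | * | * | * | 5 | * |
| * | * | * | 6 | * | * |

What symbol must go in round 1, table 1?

Round 1, table 1 is narrowed to {2, 3, 6}.
If it were 2, then round 1, table 5 would be left with no valid symbol.
If it were 3, then round 1, table 5 would be left with no valid symbol.
So round 1, table 1 must be 6.

6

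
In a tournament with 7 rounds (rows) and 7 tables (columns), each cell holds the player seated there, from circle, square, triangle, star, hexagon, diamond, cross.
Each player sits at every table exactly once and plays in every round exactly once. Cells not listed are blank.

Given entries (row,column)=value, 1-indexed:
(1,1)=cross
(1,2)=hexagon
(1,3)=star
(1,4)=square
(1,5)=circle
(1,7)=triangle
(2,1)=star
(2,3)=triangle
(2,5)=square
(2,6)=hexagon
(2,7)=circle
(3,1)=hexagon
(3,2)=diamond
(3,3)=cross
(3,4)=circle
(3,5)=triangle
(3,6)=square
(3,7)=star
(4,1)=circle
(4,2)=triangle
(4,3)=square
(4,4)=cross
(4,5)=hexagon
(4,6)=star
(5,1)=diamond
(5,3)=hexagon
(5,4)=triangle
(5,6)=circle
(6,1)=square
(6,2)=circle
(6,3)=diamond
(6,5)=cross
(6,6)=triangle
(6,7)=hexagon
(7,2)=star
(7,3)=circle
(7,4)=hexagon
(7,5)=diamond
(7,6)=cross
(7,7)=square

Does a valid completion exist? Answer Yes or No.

Yes

No round or table among the givens repeats a symbol, and propagating forced cells runs into no contradiction.
One valid completion exists (for instance, cross hexagon star square circle diamond triangle / star cross triangle diamond square hexagon circle / hexagon diamond cross circle triangle square star / circle triangle square cross hexagon star diamond / diamond square hexagon triangle star circle cross / square circle diamond star cross triangle hexagon / triangle star circle hexagon diamond cross square).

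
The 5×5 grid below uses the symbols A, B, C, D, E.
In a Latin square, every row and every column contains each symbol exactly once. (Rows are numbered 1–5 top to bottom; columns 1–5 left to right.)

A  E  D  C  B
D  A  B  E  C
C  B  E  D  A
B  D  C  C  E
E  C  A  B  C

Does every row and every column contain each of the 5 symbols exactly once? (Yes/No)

No

Row 4 contains C twice (at columns 3 and 4); row 5 is also not a permutation.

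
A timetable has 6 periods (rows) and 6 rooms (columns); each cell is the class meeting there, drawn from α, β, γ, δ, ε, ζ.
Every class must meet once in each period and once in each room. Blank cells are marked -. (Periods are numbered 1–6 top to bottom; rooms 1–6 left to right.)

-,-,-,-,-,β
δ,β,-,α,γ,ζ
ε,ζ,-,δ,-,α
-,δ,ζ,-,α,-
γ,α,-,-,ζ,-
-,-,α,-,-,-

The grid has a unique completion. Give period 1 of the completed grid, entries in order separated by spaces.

α γ δ ζ ε β

Period 2, room 3: period 2 has {α, β, γ, δ, ζ} and room 3 has {α, ζ}, leaving only ε.
Period 3, room 5: period 3 has {α, δ, ε, ζ} and room 5 has {α, γ, ζ}, leaving only β.
Period 3, room 3: period 3 has {α, β, δ, ε, ζ} and room 3 has {α, ε, ζ}, leaving only γ.
Period 1, room 3: period 1 has {β} and room 3 has {α, γ, ε, ζ}, leaving only δ.
Period 1, room 5: period 1 has {β, δ} and room 5 has {α, β, γ, ζ}, leaving only ε.
Period 1, room 2: period 1 has {β, δ, ε} and room 2 has {α, β, δ, ζ}, leaving only γ.
Period 1, room 4: period 1 has {β, γ, δ, ε} and room 4 has {α, δ}, leaving only ζ.
Period 1, room 1: period 1 has {β, γ, δ, ε, ζ} and room 1 has {γ, δ, ε}, leaving only α.
So period 1 reads: α γ δ ζ ε β.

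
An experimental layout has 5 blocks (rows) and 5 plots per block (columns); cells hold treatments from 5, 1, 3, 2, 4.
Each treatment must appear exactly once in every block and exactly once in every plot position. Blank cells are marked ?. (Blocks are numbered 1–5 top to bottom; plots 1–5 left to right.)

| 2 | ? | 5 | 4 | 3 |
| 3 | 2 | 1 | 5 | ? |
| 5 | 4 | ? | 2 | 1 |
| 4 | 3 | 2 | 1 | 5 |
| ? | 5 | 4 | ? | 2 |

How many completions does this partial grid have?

1

Block 1, plot 2: eliminating its block and plot leaves {1}.
Block 2, plot 5: eliminating its block and plot leaves {4}.
Block 3, plot 3: eliminating its block and plot leaves {3}.
Block 5, plot 1: eliminating its block and plot leaves {1}.
Block 5, plot 4: eliminating its block and plot leaves {3}.
Only one assignment across all blanks avoids any block or plot repeat, giving 1 completion.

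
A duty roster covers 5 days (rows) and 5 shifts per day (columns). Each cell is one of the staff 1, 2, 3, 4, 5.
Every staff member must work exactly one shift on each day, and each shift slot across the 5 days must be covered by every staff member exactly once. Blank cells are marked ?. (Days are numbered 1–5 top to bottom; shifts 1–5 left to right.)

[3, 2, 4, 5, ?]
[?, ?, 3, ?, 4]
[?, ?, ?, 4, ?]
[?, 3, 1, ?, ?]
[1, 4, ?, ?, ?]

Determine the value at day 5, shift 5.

2

Day 1, shift 5: day 1 has {2, 3, 4, 5} and shift 5 has {4}, leaving only 1.
Day 4, shift 4: day 4 has {1, 3} and shift 4 has {4, 5}, leaving only 2.
Day 2, shift 4: day 2 has {3, 4} and shift 4 has {2, 4, 5}, leaving only 1.
Day 2, shift 2: day 2 has {1, 3, 4} and shift 2 has {2, 3, 4}, leaving only 5.
Day 2, shift 1: day 2 has {1, 3, 4, 5} and shift 1 has {1, 3}, leaving only 2.
Day 3, shift 1: day 3 has {4} and shift 1 has {1, 2, 3}, leaving only 5.
Day 3, shift 2: day 3 has {4, 5} and shift 2 has {2, 3, 4, 5}, leaving only 1.
Day 3, shift 3: day 3 has {1, 4, 5} and shift 3 has {1, 3, 4}, leaving only 2.
Day 3, shift 5: day 3 has {1, 2, 4, 5} and shift 5 has {1, 4}, leaving only 3.
Day 4, shift 1: day 4 has {1, 2, 3} and shift 1 has {1, 2, 3, 5}, leaving only 4.
Day 4, shift 5: day 4 has {1, 2, 3, 4} and shift 5 has {1, 3, 4}, leaving only 5.
Day 5 already has {1, 4} and shift 5 already has {1, 3, 4, 5}, so day 5, shift 5 must be 2.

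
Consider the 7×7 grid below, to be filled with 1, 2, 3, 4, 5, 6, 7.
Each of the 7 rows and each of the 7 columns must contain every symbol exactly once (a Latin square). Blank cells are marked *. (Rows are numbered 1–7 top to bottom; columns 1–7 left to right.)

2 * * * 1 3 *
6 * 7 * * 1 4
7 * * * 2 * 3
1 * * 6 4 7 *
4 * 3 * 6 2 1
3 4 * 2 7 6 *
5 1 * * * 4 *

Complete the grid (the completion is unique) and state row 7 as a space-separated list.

Row 7, column 5: row 7 has {1, 4, 5} and column 5 has {1, 2, 4, 6, 7}, leaving only 3.
Row 7, column 4: row 7 has {1, 3, 4, 5} and column 4 has {2, 6}, leaving only 7.
Row 2, column 5: row 2 has {1, 4, 6, 7} and column 5 has {1, 2, 3, 4, 6, 7}, leaving only 5.
Row 2, column 4: row 2 has {1, 4, 5, 6, 7} and column 4 has {2, 6, 7}, leaving only 3.
Row 2, column 2: row 2 has {1, 3, 4, 5, 6, 7} and column 2 has {1, 4}, leaving only 2.
Row 3, column 6: row 3 has {2, 3, 7} and column 6 has {1, 2, 3, 4, 6, 7}, leaving only 5.
Row 3, column 2: row 3 has {2, 3, 5, 7} and column 2 has {1, 2, 4}, leaving only 6.
Row 5, column 4: row 5 has {1, 2, 3, 4, 6} and column 4 has {2, 3, 6, 7}, leaving only 5.
Row 1, column 4: row 1 has {1, 2, 3} and column 4 has {2, 3, 5, 6, 7}, leaving only 4.
Row 3, column 4: row 3 has {2, 3, 5, 6, 7} and column 4 has {2, 3, 4, 5, 6, 7}, leaving only 1.
Row 3, column 3: row 3 has {1, 2, 3, 5, 6, 7} and column 3 has {3, 7}, leaving only 4.
Row 5, column 2: row 5 has {1, 2, 3, 4, 5, 6} and column 2 has {1, 2, 4, 6}, leaving only 7.
Row 1, column 2: row 1 has {1, 2, 3, 4} and column 2 has {1, 2, 4, 6, 7}, leaving only 5.
Row 1, column 3: row 1 has {1, 2, 3, 4, 5} and column 3 has {3, 4, 7}, leaving only 6.
Row 7, column 3: row 7 has {1, 3, 4, 5, 7} and column 3 has {3, 4, 6, 7}, leaving only 2.
Row 7, column 7: row 7 has {1, 2, 3, 4, 5, 7} and column 7 has {1, 3, 4}, leaving only 6.
So row 7 reads: 5 1 2 7 3 4 6.

5 1 2 7 3 4 6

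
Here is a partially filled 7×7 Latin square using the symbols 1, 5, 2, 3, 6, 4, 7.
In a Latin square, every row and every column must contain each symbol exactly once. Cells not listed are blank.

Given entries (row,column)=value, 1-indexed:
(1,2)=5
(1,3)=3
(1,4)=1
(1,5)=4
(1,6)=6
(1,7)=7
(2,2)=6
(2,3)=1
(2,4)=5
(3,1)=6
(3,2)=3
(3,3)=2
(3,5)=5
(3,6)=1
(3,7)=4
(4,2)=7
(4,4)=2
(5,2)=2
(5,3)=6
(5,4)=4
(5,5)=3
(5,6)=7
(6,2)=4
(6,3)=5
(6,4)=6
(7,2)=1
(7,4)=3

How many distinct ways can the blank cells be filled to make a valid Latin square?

Row 1, column 1: eliminating its row and column leaves {2}.
Row 2, column 1: eliminating its row and column leaves {2, 3, 4, 7}.
Row 2, column 5: eliminating its row and column leaves {2, 7}.
Row 2, column 6: eliminating its row and column leaves {2, 3, 4}.
Row 2, column 7: eliminating its row and column leaves {2, 3}.
Row 3, column 4: eliminating its row and column leaves {7}.
Row 4, column 1: eliminating its row and column leaves {1, 5, 3, 4}.
Row 4, column 3: eliminating its row and column leaves {4}.
Row 4, column 5: eliminating its row and column leaves {1, 6}.
Row 4, column 6: eliminating its row and column leaves {5, 3, 4}.
Row 4, column 7: eliminating its row and column leaves {1, 5, 3, 6}.
Row 5, column 1: eliminating its row and column leaves {1, 5}.
Row 5, column 7: eliminating its row and column leaves {1, 5}.
Row 6, column 1: eliminating its row and column leaves {1, 2, 3, 7}.
Row 6, column 5: eliminating its row and column leaves {1, 2, 7}.
Row 6, column 6: eliminating its row and column leaves {2, 3}.
Row 6, column 7: eliminating its row and column leaves {1, 2, 3}.
Row 7, column 1: eliminating its row and column leaves {5, 2, 4, 7}.
Row 7, column 3: eliminating its row and column leaves {4, 7}.
Row 7, column 5: eliminating its row and column leaves {2, 6, 7}.
Row 7, column 6: eliminating its row and column leaves {5, 2, 4}.
Row 7, column 7: eliminating its row and column leaves {5, 2, 6}.
Enumerating the assignments across these blanks that avoid any row or column repeat gives 7 completions.

7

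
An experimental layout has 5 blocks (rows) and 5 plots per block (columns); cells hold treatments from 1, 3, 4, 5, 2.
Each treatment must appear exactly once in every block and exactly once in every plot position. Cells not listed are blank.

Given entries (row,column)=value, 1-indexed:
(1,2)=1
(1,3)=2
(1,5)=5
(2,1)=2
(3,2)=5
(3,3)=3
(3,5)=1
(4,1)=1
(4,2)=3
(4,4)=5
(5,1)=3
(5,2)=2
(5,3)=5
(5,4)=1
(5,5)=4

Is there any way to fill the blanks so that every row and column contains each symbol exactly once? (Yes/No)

Block 1, plot 1: block 1 has {1, 5, 2} and plot 1 has {1, 3, 2}, so it must be 4.
Now block 3, plot 1: block 3 together with plot 1 already contain {1, 3, 4, 5, 2} — every symbol — so nothing can go there. The grid has no valid completion.

No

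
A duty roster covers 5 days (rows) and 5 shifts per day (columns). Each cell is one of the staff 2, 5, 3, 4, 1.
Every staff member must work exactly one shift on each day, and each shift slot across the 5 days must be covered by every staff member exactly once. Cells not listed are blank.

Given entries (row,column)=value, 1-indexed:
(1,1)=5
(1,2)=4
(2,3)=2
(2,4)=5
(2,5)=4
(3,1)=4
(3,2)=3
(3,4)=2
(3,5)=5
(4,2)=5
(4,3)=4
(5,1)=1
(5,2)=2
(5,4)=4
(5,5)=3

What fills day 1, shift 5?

Day 2, shift 1: day 2 has {2, 5, 4} and shift 1 has {5, 4, 1}, leaving only 3.
Day 2, shift 2: day 2 has {2, 5, 3, 4} and shift 2 has {2, 5, 3, 4}, leaving only 1.
Day 3, shift 3: day 3 has {2, 5, 3, 4} and shift 3 has {2, 4}, leaving only 1.
Day 1, shift 3: day 1 has {5, 4} and shift 3 has {2, 4, 1}, leaving only 3.
Day 1, shift 4: day 1 has {5, 3, 4} and shift 4 has {2, 5, 4}, leaving only 1.
Day 1 already has {5, 3, 4, 1} and shift 5 already has {5, 3, 4}, so day 1, shift 5 must be 2.

2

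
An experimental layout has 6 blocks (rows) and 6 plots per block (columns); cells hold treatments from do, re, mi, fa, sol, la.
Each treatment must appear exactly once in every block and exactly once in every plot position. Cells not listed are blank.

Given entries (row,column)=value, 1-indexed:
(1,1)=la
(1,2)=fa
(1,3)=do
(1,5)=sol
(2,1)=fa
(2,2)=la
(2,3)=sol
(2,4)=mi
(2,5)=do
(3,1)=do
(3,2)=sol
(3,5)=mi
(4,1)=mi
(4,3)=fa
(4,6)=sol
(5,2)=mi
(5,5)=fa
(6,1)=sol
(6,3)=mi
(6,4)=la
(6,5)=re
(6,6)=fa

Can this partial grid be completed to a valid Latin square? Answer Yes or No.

No block or plot among the givens repeats a symbol, and propagating forced cells runs into no contradiction.
One valid completion exists (for instance, la fa do re sol mi / fa la sol mi do re / do sol re fa mi la / mi re fa do la sol / re mi la sol fa do / sol do mi la re fa).

Yes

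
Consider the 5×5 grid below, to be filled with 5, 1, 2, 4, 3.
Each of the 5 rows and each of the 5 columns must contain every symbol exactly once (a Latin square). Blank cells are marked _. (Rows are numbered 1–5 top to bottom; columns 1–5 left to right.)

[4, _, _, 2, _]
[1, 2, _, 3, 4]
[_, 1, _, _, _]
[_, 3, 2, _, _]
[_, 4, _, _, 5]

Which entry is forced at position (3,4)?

Row 1, column 2: row 1 has {2, 4} and column 2 has {1, 2, 4, 3}, leaving only 5.
Row 2, column 3: row 2 has {1, 2, 4, 3} and column 3 has {2}, leaving only 5.
Row 4, column 1: row 4 has {2, 3} and column 1 has {1, 4}, leaving only 5.
Row 4, column 5: row 4 has {5, 2, 3} and column 5 has {5, 4}, leaving only 1.
Row 1, column 5: row 1 has {5, 2, 4} and column 5 has {5, 1, 4}, leaving only 3.
Row 1, column 3: row 1 has {5, 2, 4, 3} and column 3 has {5, 2}, leaving only 1.
Row 3, column 5: row 3 has {1} and column 5 has {5, 1, 4, 3}, leaving only 2.
Row 3, column 1: row 3 has {1, 2} and column 1 has {5, 1, 4}, leaving only 3.
Row 3, column 3: row 3 has {1, 2, 3} and column 3 has {5, 1, 2}, leaving only 4.
Row 3 already has {1, 2, 4, 3} and column 4 already has {2, 3}, so row 3, column 4 must be 5.

5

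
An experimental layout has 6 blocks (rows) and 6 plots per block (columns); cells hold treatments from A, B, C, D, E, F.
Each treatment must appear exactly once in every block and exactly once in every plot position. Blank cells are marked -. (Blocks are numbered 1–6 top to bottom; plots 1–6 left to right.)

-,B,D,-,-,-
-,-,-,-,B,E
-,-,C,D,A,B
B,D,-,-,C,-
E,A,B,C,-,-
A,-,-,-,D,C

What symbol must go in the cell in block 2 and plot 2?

Block 3, plot 1: block 3 has {A, B, C, D} and plot 1 has {A, B, E}, leaving only F.
Block 1, plot 1: block 1 has {B, D} and plot 1 has {A, B, E, F}, leaving only C.
Block 2, plot 1: block 2 has {B, E} and plot 1 has {A, B, C, E, F}, leaving only D.
Block 3, plot 2: block 3 has {A, B, C, D, F} and plot 2 has {A, B, D}, leaving only E.
Block 5, plot 5: block 5 has {A, B, C, E} and plot 5 has {A, B, C, D}, leaving only F.
Block 1, plot 5: block 1 has {B, C, D} and plot 5 has {A, B, C, D, F}, leaving only E.
Block 5, plot 6: block 5 has {A, B, C, E, F} and plot 6 has {B, C, E}, leaving only D.
Block 6, plot 2: block 6 has {A, C, D} and plot 2 has {A, B, D, E}, leaving only F.
Block 2 already has {B, D, E} and plot 2 already has {A, B, D, E, F}, so block 2, plot 2 must be C.

C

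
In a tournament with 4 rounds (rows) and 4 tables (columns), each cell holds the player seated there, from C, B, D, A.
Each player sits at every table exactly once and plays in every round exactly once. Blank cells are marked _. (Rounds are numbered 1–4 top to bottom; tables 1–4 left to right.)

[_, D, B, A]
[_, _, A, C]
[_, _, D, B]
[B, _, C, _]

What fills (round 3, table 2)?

C

Round 1, table 1: round 1 has {B, D, A} and table 1 has {B}, leaving only C.
Round 2, table 1: round 2 has {C, A} and table 1 has {C, B}, leaving only D.
Round 2, table 2: round 2 has {C, D, A} and table 2 has {D}, leaving only B.
Round 3, table 1: round 3 has {B, D} and table 1 has {C, B, D}, leaving only A.
Round 3 already has {B, D, A} and table 2 already has {B, D}, so round 3, table 2 must be C.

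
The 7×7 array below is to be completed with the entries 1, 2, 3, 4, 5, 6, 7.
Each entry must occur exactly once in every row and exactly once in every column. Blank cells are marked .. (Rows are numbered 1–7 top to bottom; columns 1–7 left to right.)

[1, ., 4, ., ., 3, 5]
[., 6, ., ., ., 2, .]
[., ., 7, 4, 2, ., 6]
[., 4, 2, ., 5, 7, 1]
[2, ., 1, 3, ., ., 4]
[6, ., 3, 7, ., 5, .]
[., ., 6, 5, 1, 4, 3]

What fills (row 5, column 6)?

Row 5 already has {1, 2, 3, 4} and column 6 already has {2, 3, 4, 5, 7}, so row 5, column 6 must be 6.

6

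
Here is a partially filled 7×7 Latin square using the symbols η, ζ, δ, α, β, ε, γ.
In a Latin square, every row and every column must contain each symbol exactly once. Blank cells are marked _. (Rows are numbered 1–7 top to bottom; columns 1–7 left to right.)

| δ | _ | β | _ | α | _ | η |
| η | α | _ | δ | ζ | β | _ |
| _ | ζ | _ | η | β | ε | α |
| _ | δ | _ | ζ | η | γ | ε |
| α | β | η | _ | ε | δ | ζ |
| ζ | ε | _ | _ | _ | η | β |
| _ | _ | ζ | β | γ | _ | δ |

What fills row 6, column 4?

α

Row 1, column 2: row 1 has {η, δ, α, β} and column 2 has {ζ, δ, α, β, ε}, leaving only γ.
Row 1, column 4: row 1 has {η, δ, α, β, γ} and column 4 has {η, ζ, δ, β}, leaving only ε.
Row 1, column 6: row 1 has {η, δ, α, β, ε, γ} and column 6 has {η, δ, β, ε, γ}, leaving only ζ.
Row 2, column 7: row 2 has {η, ζ, δ, α, β} and column 7 has {η, ζ, δ, α, β, ε}, leaving only γ.
Row 2, column 3: row 2 has {η, ζ, δ, α, β, γ} and column 3 has {η, ζ, β}, leaving only ε.
Row 3, column 1: row 3 has {η, ζ, α, β, ε} and column 1 has {η, ζ, δ, α}, leaving only γ.
Row 3, column 3: row 3 has {η, ζ, α, β, ε, γ} and column 3 has {η, ζ, β, ε}, leaving only δ.
Row 4, column 1: row 4 has {η, ζ, δ, ε, γ} and column 1 has {η, ζ, δ, α, γ}, leaving only β.
Row 4, column 3: row 4 has {η, ζ, δ, β, ε, γ} and column 3 has {η, ζ, δ, β, ε}, leaving only α.
Row 5, column 4: row 5 has {η, ζ, δ, α, β, ε} and column 4 has {η, ζ, δ, β, ε}, leaving only γ.
Row 6 already has {η, ζ, β, ε} and column 4 already has {η, ζ, δ, β, ε, γ}, so row 6, column 4 must be α.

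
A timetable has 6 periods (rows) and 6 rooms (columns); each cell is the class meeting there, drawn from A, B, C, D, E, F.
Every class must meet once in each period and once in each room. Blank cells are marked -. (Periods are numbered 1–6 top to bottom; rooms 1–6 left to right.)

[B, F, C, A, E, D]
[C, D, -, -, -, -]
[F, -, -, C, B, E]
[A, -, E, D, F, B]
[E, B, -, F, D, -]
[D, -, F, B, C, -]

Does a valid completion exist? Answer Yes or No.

No period or room among the givens repeats a symbol, and propagating forced cells runs into no contradiction.
One valid completion exists (for instance, B F C A E D / C D B E A F / F A D C B E / A C E D F B / E B A F D C / D E F B C A).

Yes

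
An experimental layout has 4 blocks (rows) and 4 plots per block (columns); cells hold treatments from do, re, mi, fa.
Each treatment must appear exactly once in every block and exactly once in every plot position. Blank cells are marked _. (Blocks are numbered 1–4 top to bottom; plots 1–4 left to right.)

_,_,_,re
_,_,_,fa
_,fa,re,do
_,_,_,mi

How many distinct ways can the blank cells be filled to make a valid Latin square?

4

Block 1, plot 1: eliminating its block and plot leaves {do, mi, fa}.
Block 1, plot 2: eliminating its block and plot leaves {do, mi}.
Block 1, plot 3: eliminating its block and plot leaves {do, mi, fa}.
Block 2, plot 1: eliminating its block and plot leaves {do, re, mi}.
Block 2, plot 2: eliminating its block and plot leaves {do, re, mi}.
Block 2, plot 3: eliminating its block and plot leaves {do, mi}.
Block 3, plot 1: eliminating its block and plot leaves {mi}.
Block 4, plot 1: eliminating its block and plot leaves {do, re, fa}.
Block 4, plot 2: eliminating its block and plot leaves {do, re}.
Block 4, plot 3: eliminating its block and plot leaves {do, fa}.
Enumerating the assignments across these blanks that avoid any block or plot repeat gives 4 completions.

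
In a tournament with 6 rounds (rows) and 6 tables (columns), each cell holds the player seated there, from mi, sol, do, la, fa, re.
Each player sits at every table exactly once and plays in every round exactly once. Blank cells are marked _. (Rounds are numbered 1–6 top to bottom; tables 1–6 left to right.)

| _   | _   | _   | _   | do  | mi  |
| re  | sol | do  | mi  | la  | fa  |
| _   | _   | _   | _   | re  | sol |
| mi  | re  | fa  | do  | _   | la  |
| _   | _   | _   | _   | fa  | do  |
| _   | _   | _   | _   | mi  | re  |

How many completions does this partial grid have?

14

Round 1, table 1: eliminating its round and table leaves {sol, la, fa}.
Round 1, table 2: eliminating its round and table leaves {la, fa}.
Round 1, table 3: eliminating its round and table leaves {sol, la, re}.
Round 1, table 4: eliminating its round and table leaves {sol, la, fa, re}.
Round 3, table 1: eliminating its round and table leaves {do, la, fa}.
Round 3, table 2: eliminating its round and table leaves {mi, do, la, fa}.
Round 3, table 3: eliminating its round and table leaves {mi, la}.
Round 3, table 4: eliminating its round and table leaves {la, fa}.
Round 4, table 5: eliminating its round and table leaves {sol}.
Round 5, table 1: eliminating its round and table leaves {sol, la}.
Round 5, table 2: eliminating its round and table leaves {mi, la}.
Round 5, table 3: eliminating its round and table leaves {mi, sol, la, re}.
Round 5, table 4: eliminating its round and table leaves {sol, la, re}.
Round 6, table 1: eliminating its round and table leaves {sol, do, la, fa}.
Round 6, table 2: eliminating its round and table leaves {do, la, fa}.
Round 6, table 3: eliminating its round and table leaves {sol, la}.
Round 6, table 4: eliminating its round and table leaves {sol, la, fa}.
Enumerating the assignments across these blanks that avoid any round or table repeat gives 14 completions.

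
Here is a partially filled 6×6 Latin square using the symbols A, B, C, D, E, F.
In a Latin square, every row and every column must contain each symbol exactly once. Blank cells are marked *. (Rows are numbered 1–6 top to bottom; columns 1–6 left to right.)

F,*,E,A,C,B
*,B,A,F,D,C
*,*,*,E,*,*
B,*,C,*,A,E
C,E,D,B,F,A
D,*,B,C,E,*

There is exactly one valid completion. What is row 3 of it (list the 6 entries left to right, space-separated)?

A C F E B D

Row 3, column 1: row 3 has {E} and column 1 has {B, C, D, F}, leaving only A.
Row 3, column 3: row 3 has {A, E} and column 3 has {A, B, C, D, E}, leaving only F.
Row 3, column 5: row 3 has {A, E, F} and column 5 has {A, C, D, E, F}, leaving only B.
Row 3, column 6: row 3 has {A, B, E, F} and column 6 has {A, B, C, E}, leaving only D.
Row 3, column 2: row 3 has {A, B, D, E, F} and column 2 has {B, E}, leaving only C.
So row 3 reads: A C F E B D.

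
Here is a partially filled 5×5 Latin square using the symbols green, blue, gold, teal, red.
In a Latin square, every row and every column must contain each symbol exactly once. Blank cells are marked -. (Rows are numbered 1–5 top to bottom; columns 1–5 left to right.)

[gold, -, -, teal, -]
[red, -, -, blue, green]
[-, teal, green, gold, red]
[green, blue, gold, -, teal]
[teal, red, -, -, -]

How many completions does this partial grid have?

Row 1, column 2: eliminating its row and column leaves {green}.
Row 1, column 3: eliminating its row and column leaves {blue, red}.
Row 1, column 5: eliminating its row and column leaves {blue}.
Row 2, column 2: eliminating its row and column leaves {gold}.
Row 2, column 3: eliminating its row and column leaves {teal}.
Row 3, column 1: eliminating its row and column leaves {blue}.
Row 4, column 4: eliminating its row and column leaves {red}.
Row 5, column 3: eliminating its row and column leaves {blue}.
Row 5, column 4: eliminating its row and column leaves {green}.
Row 5, column 5: eliminating its row and column leaves {blue, gold}.
Only one assignment across all blanks avoids any row or column repeat, giving 1 completion.

1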